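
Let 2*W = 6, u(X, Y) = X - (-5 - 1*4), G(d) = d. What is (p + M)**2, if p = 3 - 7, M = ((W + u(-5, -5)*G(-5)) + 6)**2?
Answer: 13689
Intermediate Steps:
u(X, Y) = 9 + X (u(X, Y) = X - (-5 - 4) = X - 1*(-9) = X + 9 = 9 + X)
W = 3 (W = (1/2)*6 = 3)
M = 121 (M = ((3 + (9 - 5)*(-5)) + 6)**2 = ((3 + 4*(-5)) + 6)**2 = ((3 - 20) + 6)**2 = (-17 + 6)**2 = (-11)**2 = 121)
p = -4
(p + M)**2 = (-4 + 121)**2 = 117**2 = 13689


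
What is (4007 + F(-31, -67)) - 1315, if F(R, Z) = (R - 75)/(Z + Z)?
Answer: 180417/67 ≈ 2692.8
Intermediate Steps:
F(R, Z) = (-75 + R)/(2*Z) (F(R, Z) = (-75 + R)/((2*Z)) = (-75 + R)*(1/(2*Z)) = (-75 + R)/(2*Z))
(4007 + F(-31, -67)) - 1315 = (4007 + (1/2)*(-75 - 31)/(-67)) - 1315 = (4007 + (1/2)*(-1/67)*(-106)) - 1315 = (4007 + 53/67) - 1315 = 268522/67 - 1315 = 180417/67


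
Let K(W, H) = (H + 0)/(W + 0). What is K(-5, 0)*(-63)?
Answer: 0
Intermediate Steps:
K(W, H) = H/W
K(-5, 0)*(-63) = (0/(-5))*(-63) = (0*(-⅕))*(-63) = 0*(-63) = 0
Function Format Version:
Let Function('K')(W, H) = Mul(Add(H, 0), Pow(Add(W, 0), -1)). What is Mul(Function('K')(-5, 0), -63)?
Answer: 0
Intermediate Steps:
Function('K')(W, H) = Mul(H, Pow(W, -1))
Mul(Function('K')(-5, 0), -63) = Mul(Mul(0, Pow(-5, -1)), -63) = Mul(Mul(0, Rational(-1, 5)), -63) = Mul(0, -63) = 0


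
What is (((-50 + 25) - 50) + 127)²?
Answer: 2704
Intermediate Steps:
(((-50 + 25) - 50) + 127)² = ((-25 - 50) + 127)² = (-75 + 127)² = 52² = 2704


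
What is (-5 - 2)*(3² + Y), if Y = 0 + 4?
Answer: -91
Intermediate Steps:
Y = 4
(-5 - 2)*(3² + Y) = (-5 - 2)*(3² + 4) = -7*(9 + 4) = -7*13 = -91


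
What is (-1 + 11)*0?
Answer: 0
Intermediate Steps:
(-1 + 11)*0 = 10*0 = 0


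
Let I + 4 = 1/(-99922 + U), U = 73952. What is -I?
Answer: 103881/25970 ≈ 4.0000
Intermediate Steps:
I = -103881/25970 (I = -4 + 1/(-99922 + 73952) = -4 + 1/(-25970) = -4 - 1/25970 = -103881/25970 ≈ -4.0000)
-I = -1*(-103881/25970) = 103881/25970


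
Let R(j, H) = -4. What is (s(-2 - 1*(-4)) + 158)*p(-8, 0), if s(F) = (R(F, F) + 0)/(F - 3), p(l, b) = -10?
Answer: -1620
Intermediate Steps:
s(F) = -4/(-3 + F) (s(F) = (-4 + 0)/(F - 3) = -4/(-3 + F))
(s(-2 - 1*(-4)) + 158)*p(-8, 0) = (-4/(-3 + (-2 - 1*(-4))) + 158)*(-10) = (-4/(-3 + (-2 + 4)) + 158)*(-10) = (-4/(-3 + 2) + 158)*(-10) = (-4/(-1) + 158)*(-10) = (-4*(-1) + 158)*(-10) = (4 + 158)*(-10) = 162*(-10) = -1620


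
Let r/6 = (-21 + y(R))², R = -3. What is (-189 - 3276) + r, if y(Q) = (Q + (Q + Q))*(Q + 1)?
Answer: -3411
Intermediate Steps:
y(Q) = 3*Q*(1 + Q) (y(Q) = (Q + 2*Q)*(1 + Q) = (3*Q)*(1 + Q) = 3*Q*(1 + Q))
r = 54 (r = 6*(-21 + 3*(-3)*(1 - 3))² = 6*(-21 + 3*(-3)*(-2))² = 6*(-21 + 18)² = 6*(-3)² = 6*9 = 54)
(-189 - 3276) + r = (-189 - 3276) + 54 = -3465 + 54 = -3411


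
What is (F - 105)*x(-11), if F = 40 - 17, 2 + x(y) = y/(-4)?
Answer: -123/2 ≈ -61.500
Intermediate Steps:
x(y) = -2 - y/4 (x(y) = -2 + y/(-4) = -2 + y*(-¼) = -2 - y/4)
F = 23
(F - 105)*x(-11) = (23 - 105)*(-2 - ¼*(-11)) = -82*(-2 + 11/4) = -82*¾ = -123/2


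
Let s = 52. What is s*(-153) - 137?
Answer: -8093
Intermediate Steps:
s*(-153) - 137 = 52*(-153) - 137 = -7956 - 137 = -8093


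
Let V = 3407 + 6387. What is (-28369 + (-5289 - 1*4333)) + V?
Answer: -28197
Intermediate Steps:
V = 9794
(-28369 + (-5289 - 1*4333)) + V = (-28369 + (-5289 - 1*4333)) + 9794 = (-28369 + (-5289 - 4333)) + 9794 = (-28369 - 9622) + 9794 = -37991 + 9794 = -28197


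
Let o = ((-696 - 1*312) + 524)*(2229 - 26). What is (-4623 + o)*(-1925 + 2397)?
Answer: -505453000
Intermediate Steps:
o = -1066252 (o = ((-696 - 312) + 524)*2203 = (-1008 + 524)*2203 = -484*2203 = -1066252)
(-4623 + o)*(-1925 + 2397) = (-4623 - 1066252)*(-1925 + 2397) = -1070875*472 = -505453000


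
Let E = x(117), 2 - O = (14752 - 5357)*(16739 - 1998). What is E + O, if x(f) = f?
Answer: -138491576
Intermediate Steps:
O = -138491693 (O = 2 - (14752 - 5357)*(16739 - 1998) = 2 - 9395*14741 = 2 - 1*138491695 = 2 - 138491695 = -138491693)
E = 117
E + O = 117 - 138491693 = -138491576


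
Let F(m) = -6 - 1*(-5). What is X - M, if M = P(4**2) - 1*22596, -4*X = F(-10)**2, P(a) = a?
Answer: 90319/4 ≈ 22580.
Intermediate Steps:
F(m) = -1 (F(m) = -6 + 5 = -1)
X = -1/4 (X = -1/4*(-1)**2 = -1/4*1 = -1/4 ≈ -0.25000)
M = -22580 (M = 4**2 - 1*22596 = 16 - 22596 = -22580)
X - M = -1/4 - 1*(-22580) = -1/4 + 22580 = 90319/4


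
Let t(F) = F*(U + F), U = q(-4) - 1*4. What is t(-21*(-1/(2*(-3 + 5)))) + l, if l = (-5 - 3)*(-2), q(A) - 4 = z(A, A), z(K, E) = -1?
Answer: 613/16 ≈ 38.313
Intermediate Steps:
q(A) = 3 (q(A) = 4 - 1 = 3)
U = -1 (U = 3 - 1*4 = 3 - 4 = -1)
l = 16 (l = -8*(-2) = 16)
t(F) = F*(-1 + F)
t(-21*(-1/(2*(-3 + 5)))) + l = (-21*(-1/(2*(-3 + 5))))*(-1 - 21*(-1/(2*(-3 + 5)))) + 16 = (-21/(2*(-2)))*(-1 - 21/(2*(-2))) + 16 = (-21/(-4))*(-1 - 21/(-4)) + 16 = (-21*(-1/4))*(-1 - 21*(-1/4)) + 16 = 21*(-1 + 21/4)/4 + 16 = (21/4)*(17/4) + 16 = 357/16 + 16 = 613/16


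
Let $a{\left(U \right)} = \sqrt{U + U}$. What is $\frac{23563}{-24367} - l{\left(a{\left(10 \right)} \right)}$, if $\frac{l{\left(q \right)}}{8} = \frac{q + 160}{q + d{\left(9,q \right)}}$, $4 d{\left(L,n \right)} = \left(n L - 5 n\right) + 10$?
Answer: $\frac{927989}{24367} - \frac{4064 \sqrt{5}}{59} \approx -115.94$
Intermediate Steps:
$a{\left(U \right)} = \sqrt{2} \sqrt{U}$ ($a{\left(U \right)} = \sqrt{2 U} = \sqrt{2} \sqrt{U}$)
$d{\left(L,n \right)} = \frac{5}{2} - \frac{5 n}{4} + \frac{L n}{4}$ ($d{\left(L,n \right)} = \frac{\left(n L - 5 n\right) + 10}{4} = \frac{\left(L n - 5 n\right) + 10}{4} = \frac{\left(- 5 n + L n\right) + 10}{4} = \frac{10 - 5 n + L n}{4} = \frac{5}{2} - \frac{5 n}{4} + \frac{L n}{4}$)
$l{\left(q \right)} = \frac{8 \left(160 + q\right)}{\frac{5}{2} + 2 q}$ ($l{\left(q \right)} = 8 \frac{q + 160}{q + \left(\frac{5}{2} - \frac{5 q}{4} + \frac{1}{4} \cdot 9 q\right)} = 8 \frac{160 + q}{q + \left(\frac{5}{2} - \frac{5 q}{4} + \frac{9 q}{4}\right)} = 8 \frac{160 + q}{q + \left(\frac{5}{2} + q\right)} = 8 \frac{160 + q}{\frac{5}{2} + 2 q} = \frac{8 \left(160 + q\right)}{\frac{5}{2} + 2 q}$)
$\frac{23563}{-24367} - l{\left(a{\left(10 \right)} \right)} = \frac{23563}{-24367} - \frac{16 \left(160 + \sqrt{2} \sqrt{10}\right)}{5 + 4 \sqrt{2} \sqrt{10}} = 23563 \left(- \frac{1}{24367}\right) - \frac{16 \left(160 + 2 \sqrt{5}\right)}{5 + 4 \cdot 2 \sqrt{5}} = - \frac{23563}{24367} - \frac{16 \left(160 + 2 \sqrt{5}\right)}{5 + 8 \sqrt{5}}$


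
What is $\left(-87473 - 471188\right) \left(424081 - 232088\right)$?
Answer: $-107259001373$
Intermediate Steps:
$\left(-87473 - 471188\right) \left(424081 - 232088\right) = \left(-558661\right) 191993 = -107259001373$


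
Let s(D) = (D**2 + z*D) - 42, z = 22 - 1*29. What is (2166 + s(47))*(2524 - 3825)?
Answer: -5209204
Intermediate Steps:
z = -7 (z = 22 - 29 = -7)
s(D) = -42 + D**2 - 7*D (s(D) = (D**2 - 7*D) - 42 = -42 + D**2 - 7*D)
(2166 + s(47))*(2524 - 3825) = (2166 + (-42 + 47**2 - 7*47))*(2524 - 3825) = (2166 + (-42 + 2209 - 329))*(-1301) = (2166 + 1838)*(-1301) = 4004*(-1301) = -5209204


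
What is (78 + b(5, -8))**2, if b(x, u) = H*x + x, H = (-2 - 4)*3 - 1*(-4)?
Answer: 169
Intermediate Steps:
H = -14 (H = -6*3 + 4 = -18 + 4 = -14)
b(x, u) = -13*x (b(x, u) = -14*x + x = -13*x)
(78 + b(5, -8))**2 = (78 - 13*5)**2 = (78 - 65)**2 = 13**2 = 169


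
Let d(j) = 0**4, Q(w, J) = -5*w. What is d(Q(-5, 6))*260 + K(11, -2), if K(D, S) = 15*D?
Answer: 165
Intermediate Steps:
d(j) = 0
d(Q(-5, 6))*260 + K(11, -2) = 0*260 + 15*11 = 0 + 165 = 165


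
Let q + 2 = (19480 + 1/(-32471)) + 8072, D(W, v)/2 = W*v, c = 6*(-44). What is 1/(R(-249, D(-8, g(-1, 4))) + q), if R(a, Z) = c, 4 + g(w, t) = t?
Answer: 32471/886003705 ≈ 3.6649e-5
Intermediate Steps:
g(w, t) = -4 + t
c = -264
D(W, v) = 2*W*v (D(W, v) = 2*(W*v) = 2*W*v)
R(a, Z) = -264
q = 894576049/32471 (q = -2 + ((19480 + 1/(-32471)) + 8072) = -2 + ((19480 - 1/32471) + 8072) = -2 + (632535079/32471 + 8072) = -2 + 894640991/32471 = 894576049/32471 ≈ 27550.)
1/(R(-249, D(-8, g(-1, 4))) + q) = 1/(-264 + 894576049/32471) = 1/(886003705/32471) = 32471/886003705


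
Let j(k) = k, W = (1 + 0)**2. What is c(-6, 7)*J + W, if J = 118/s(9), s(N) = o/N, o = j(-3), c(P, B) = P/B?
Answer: 2131/7 ≈ 304.43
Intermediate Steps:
W = 1 (W = 1**2 = 1)
o = -3
s(N) = -3/N
J = -354 (J = 118/((-3/9)) = 118/((-3*1/9)) = 118/(-1/3) = 118*(-3) = -354)
c(-6, 7)*J + W = -6/7*(-354) + 1 = 2124/7 + 1 = 2131/7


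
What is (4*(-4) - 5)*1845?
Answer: -38745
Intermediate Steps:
(4*(-4) - 5)*1845 = (-16 - 5)*1845 = -21*1845 = -38745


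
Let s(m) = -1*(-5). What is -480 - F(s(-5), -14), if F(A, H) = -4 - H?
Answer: -490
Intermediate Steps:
s(m) = 5
-480 - F(s(-5), -14) = -480 - (-4 - 1*(-14)) = -480 - (-4 + 14) = -480 - 1*10 = -480 - 10 = -490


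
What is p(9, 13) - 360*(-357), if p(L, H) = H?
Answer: 128533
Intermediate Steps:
p(9, 13) - 360*(-357) = 13 - 360*(-357) = 13 + 128520 = 128533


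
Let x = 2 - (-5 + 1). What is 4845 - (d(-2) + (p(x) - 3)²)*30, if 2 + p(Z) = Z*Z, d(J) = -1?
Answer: -23955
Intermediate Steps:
x = 6 (x = 2 - (-4) = 2 - 1*(-4) = 2 + 4 = 6)
p(Z) = -2 + Z² (p(Z) = -2 + Z*Z = -2 + Z²)
4845 - (d(-2) + (p(x) - 3)²)*30 = 4845 - (-1 + ((-2 + 6²) - 3)²)*30 = 4845 - (-1 + ((-2 + 36) - 3)²)*30 = 4845 - (-1 + (34 - 3)²)*30 = 4845 - (-1 + 31²)*30 = 4845 - (-1 + 961)*30 = 4845 - 960*30 = 4845 - 1*28800 = 4845 - 28800 = -23955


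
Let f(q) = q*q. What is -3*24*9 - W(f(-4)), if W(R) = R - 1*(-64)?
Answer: -728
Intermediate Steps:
f(q) = q**2
W(R) = 64 + R (W(R) = R + 64 = 64 + R)
-3*24*9 - W(f(-4)) = -3*24*9 - (64 + (-4)**2) = -72*9 - (64 + 16) = -648 - 1*80 = -648 - 80 = -728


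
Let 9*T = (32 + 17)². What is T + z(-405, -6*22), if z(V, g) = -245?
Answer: 196/9 ≈ 21.778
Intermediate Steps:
T = 2401/9 (T = (32 + 17)²/9 = (⅑)*49² = (⅑)*2401 = 2401/9 ≈ 266.78)
T + z(-405, -6*22) = 2401/9 - 245 = 196/9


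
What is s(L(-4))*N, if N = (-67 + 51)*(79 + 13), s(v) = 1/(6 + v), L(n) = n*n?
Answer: -736/11 ≈ -66.909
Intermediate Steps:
L(n) = n²
N = -1472 (N = -16*92 = -1472)
s(L(-4))*N = -1472/(6 + (-4)²) = -1472/(6 + 16) = -1472/22 = (1/22)*(-1472) = -736/11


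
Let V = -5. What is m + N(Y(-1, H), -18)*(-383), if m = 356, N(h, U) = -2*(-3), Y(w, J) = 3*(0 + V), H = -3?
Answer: -1942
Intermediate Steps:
Y(w, J) = -15 (Y(w, J) = 3*(0 - 5) = 3*(-5) = -15)
N(h, U) = 6
m + N(Y(-1, H), -18)*(-383) = 356 + 6*(-383) = 356 - 2298 = -1942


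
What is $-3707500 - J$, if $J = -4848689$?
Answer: $1141189$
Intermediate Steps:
$-3707500 - J = -3707500 - -4848689 = -3707500 + 4848689 = 1141189$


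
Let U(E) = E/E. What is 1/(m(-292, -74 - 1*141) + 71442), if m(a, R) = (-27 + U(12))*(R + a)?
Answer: 1/84624 ≈ 1.1817e-5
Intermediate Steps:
U(E) = 1
m(a, R) = -26*R - 26*a (m(a, R) = (-27 + 1)*(R + a) = -26*(R + a) = -26*R - 26*a)
1/(m(-292, -74 - 1*141) + 71442) = 1/((-26*(-74 - 1*141) - 26*(-292)) + 71442) = 1/((-26*(-74 - 141) + 7592) + 71442) = 1/((-26*(-215) + 7592) + 71442) = 1/((5590 + 7592) + 71442) = 1/(13182 + 71442) = 1/84624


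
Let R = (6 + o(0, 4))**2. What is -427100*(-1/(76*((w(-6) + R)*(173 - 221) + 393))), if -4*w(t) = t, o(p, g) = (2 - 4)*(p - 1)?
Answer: -106775/52269 ≈ -2.0428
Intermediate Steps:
o(p, g) = 2 - 2*p (o(p, g) = -2*(-1 + p) = 2 - 2*p)
R = 64 (R = (6 + (2 - 2*0))**2 = (6 + (2 + 0))**2 = (6 + 2)**2 = 8**2 = 64)
w(t) = -t/4
-427100*(-1/(76*((w(-6) + R)*(173 - 221) + 393))) = -427100*(-1/(76*((-1/4*(-6) + 64)*(173 - 221) + 393))) = -427100*(-1/(76*((3/2 + 64)*(-48) + 393))) = -427100*(-1/(76*((131/2)*(-48) + 393))) = -427100*(-1/(76*(-3144 + 393))) = -427100/((-2751*(-76))) = -427100/209076 = -427100*1/209076 = -106775/52269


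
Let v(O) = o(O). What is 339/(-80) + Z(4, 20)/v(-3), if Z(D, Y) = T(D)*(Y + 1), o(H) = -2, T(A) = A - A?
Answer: -339/80 ≈ -4.2375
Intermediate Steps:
T(A) = 0
v(O) = -2
Z(D, Y) = 0 (Z(D, Y) = 0*(Y + 1) = 0*(1 + Y) = 0)
339/(-80) + Z(4, 20)/v(-3) = 339/(-80) + 0/(-2) = 339*(-1/80) + 0*(-½) = -339/80 + 0 = -339/80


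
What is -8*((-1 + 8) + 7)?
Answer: -112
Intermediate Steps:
-8*((-1 + 8) + 7) = -8*(7 + 7) = -8*14 = -112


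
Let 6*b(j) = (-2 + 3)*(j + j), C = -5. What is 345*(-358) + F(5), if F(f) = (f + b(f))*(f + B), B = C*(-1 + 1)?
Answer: -370430/3 ≈ -1.2348e+5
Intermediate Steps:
b(j) = j/3 (b(j) = ((-2 + 3)*(j + j))/6 = (1*(2*j))/6 = (2*j)/6 = j/3)
B = 0 (B = -5*(-1 + 1) = -5*0 = 0)
F(f) = 4*f²/3 (F(f) = (f + f/3)*(f + 0) = (4*f/3)*f = 4*f²/3)
345*(-358) + F(5) = 345*(-358) + (4/3)*5² = -123510 + (4/3)*25 = -123510 + 100/3 = -370430/3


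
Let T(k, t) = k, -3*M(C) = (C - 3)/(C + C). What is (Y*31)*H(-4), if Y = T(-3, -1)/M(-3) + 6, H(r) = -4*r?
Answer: 7440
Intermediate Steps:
M(C) = -(-3 + C)/(6*C) (M(C) = -(C - 3)/(3*(C + C)) = -(-3 + C)/(3*(2*C)) = -(-3 + C)*1/(2*C)/3 = -(-3 + C)/(6*C))
Y = 15 (Y = -3*(-18/(3 - 1*(-3))) + 6 = -3*(-18/(3 + 3)) + 6 = -3/((⅙)*(-⅓)*6) + 6 = -3/(-⅓) + 6 = -3*(-3) + 6 = 9 + 6 = 15)
(Y*31)*H(-4) = (15*31)*(-4*(-4)) = 465*16 = 7440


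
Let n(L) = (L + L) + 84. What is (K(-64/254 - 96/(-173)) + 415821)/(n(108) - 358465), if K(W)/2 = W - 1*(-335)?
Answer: -9150737073/7869243215 ≈ -1.1628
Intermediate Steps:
n(L) = 84 + 2*L (n(L) = 2*L + 84 = 84 + 2*L)
K(W) = 670 + 2*W (K(W) = 2*(W - 1*(-335)) = 2*(W + 335) = 2*(335 + W) = 670 + 2*W)
(K(-64/254 - 96/(-173)) + 415821)/(n(108) - 358465) = ((670 + 2*(-64/254 - 96/(-173))) + 415821)/((84 + 2*108) - 358465) = ((670 + 2*(-64*1/254 - 96*(-1/173))) + 415821)/((84 + 216) - 358465) = ((670 + 2*(-32/127 + 96/173)) + 415821)/(300 - 358465) = ((670 + 2*(6656/21971)) + 415821)/(-358165) = ((670 + 13312/21971) + 415821)*(-1/358165) = (14733882/21971 + 415821)*(-1/358165) = (9150737073/21971)*(-1/358165) = -9150737073/7869243215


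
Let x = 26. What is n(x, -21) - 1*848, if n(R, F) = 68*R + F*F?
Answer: 1361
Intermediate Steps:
n(R, F) = F² + 68*R (n(R, F) = 68*R + F² = F² + 68*R)
n(x, -21) - 1*848 = ((-21)² + 68*26) - 1*848 = (441 + 1768) - 848 = 2209 - 848 = 1361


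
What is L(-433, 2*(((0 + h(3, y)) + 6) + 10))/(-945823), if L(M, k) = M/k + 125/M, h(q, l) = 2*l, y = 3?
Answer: 192989/18019819796 ≈ 1.0710e-5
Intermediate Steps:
L(M, k) = 125/M + M/k
L(-433, 2*(((0 + h(3, y)) + 6) + 10))/(-945823) = (125/(-433) - 433*1/(2*(((0 + 2*3) + 6) + 10)))/(-945823) = (125*(-1/433) - 433*1/(2*(((0 + 6) + 6) + 10)))*(-1/945823) = (-125/433 - 433*1/(2*((6 + 6) + 10)))*(-1/945823) = (-125/433 - 433*1/(2*(12 + 10)))*(-1/945823) = (-125/433 - 433/(2*22))*(-1/945823) = (-125/433 - 433/44)*(-1/945823) = -192989/19052*(-1/945823) = 192989/18019819796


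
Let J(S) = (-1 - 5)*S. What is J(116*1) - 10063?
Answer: -10759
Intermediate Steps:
J(S) = -6*S
J(116*1) - 10063 = -696 - 10063 = -10759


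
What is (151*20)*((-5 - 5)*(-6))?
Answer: 181200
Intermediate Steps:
(151*20)*((-5 - 5)*(-6)) = 3020*(-10*(-6)) = 3020*60 = 181200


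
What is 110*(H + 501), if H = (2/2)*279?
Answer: 85800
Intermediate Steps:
H = 279 (H = (2*(½))*279 = 1*279 = 279)
110*(H + 501) = 110*(279 + 501) = 110*780 = 85800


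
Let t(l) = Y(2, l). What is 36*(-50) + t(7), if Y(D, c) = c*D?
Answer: -1786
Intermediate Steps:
Y(D, c) = D*c
t(l) = 2*l
36*(-50) + t(7) = 36*(-50) + 2*7 = -1800 + 14 = -1786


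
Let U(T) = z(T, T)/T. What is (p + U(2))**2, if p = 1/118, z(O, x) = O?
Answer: 14161/13924 ≈ 1.0170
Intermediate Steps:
p = 1/118 ≈ 0.0084746
U(T) = 1 (U(T) = T/T = 1)
(p + U(2))**2 = (1/118 + 1)**2 = (119/118)**2 = 14161/13924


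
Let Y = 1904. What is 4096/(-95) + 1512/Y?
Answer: -136699/3230 ≈ -42.322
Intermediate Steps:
4096/(-95) + 1512/Y = 4096/(-95) + 1512/1904 = 4096*(-1/95) + 1512*(1/1904) = -4096/95 + 27/34 = -136699/3230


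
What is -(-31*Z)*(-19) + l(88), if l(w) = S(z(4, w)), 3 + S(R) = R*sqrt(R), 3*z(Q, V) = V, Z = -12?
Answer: 7065 + 176*sqrt(66)/9 ≈ 7223.9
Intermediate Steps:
z(Q, V) = V/3
S(R) = -3 + R**(3/2) (S(R) = -3 + R*sqrt(R) = -3 + R**(3/2))
l(w) = -3 + sqrt(3)*w**(3/2)/9 (l(w) = -3 + (w/3)**(3/2) = -3 + sqrt(3)*w**(3/2)/9)
-(-31*Z)*(-19) + l(88) = -(-31*(-12))*(-19) + (-3 + sqrt(3)*88**(3/2)/9) = -372*(-19) + (-3 + sqrt(3)*(176*sqrt(22))/9) = -1*(-7068) + (-3 + 176*sqrt(66)/9) = 7068 + (-3 + 176*sqrt(66)/9) = 7065 + 176*sqrt(66)/9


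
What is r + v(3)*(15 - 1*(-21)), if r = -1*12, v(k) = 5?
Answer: 168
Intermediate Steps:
r = -12
r + v(3)*(15 - 1*(-21)) = -12 + 5*(15 - 1*(-21)) = -12 + 5*(15 + 21) = -12 + 5*36 = -12 + 180 = 168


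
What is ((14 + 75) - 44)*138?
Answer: 6210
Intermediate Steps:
((14 + 75) - 44)*138 = (89 - 44)*138 = 45*138 = 6210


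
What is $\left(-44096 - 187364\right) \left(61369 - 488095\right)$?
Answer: $98769999960$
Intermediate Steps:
$\left(-44096 - 187364\right) \left(61369 - 488095\right) = \left(-231460\right) \left(-426726\right) = 98769999960$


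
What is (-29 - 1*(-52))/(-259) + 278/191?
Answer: 67609/49469 ≈ 1.3667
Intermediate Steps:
(-29 - 1*(-52))/(-259) + 278/191 = (-29 + 52)*(-1/259) + 278*(1/191) = 23*(-1/259) + 278/191 = -23/259 + 278/191 = 67609/49469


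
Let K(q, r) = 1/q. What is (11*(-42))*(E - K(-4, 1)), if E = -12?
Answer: 10857/2 ≈ 5428.5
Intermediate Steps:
(11*(-42))*(E - K(-4, 1)) = (11*(-42))*(-12 - 1/(-4)) = -462*(-12 - 1*(-1/4)) = -462*(-12 + 1/4) = -462*(-47/4) = 10857/2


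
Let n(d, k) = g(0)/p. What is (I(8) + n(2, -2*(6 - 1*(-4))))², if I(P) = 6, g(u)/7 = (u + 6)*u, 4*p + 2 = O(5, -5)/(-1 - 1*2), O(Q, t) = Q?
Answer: 36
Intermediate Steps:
p = -11/12 (p = -½ + (5/(-1 - 1*2))/4 = -½ + (5/(-1 - 2))/4 = -½ + (5/(-3))/4 = -½ + (5*(-⅓))/4 = -½ + (¼)*(-5/3) = -½ - 5/12 = -11/12 ≈ -0.91667)
g(u) = 7*u*(6 + u) (g(u) = 7*((u + 6)*u) = 7*((6 + u)*u) = 7*(u*(6 + u)) = 7*u*(6 + u))
n(d, k) = 0 (n(d, k) = (7*0*(6 + 0))/(-11/12) = (7*0*6)*(-12/11) = 0*(-12/11) = 0)
(I(8) + n(2, -2*(6 - 1*(-4))))² = (6 + 0)² = 6² = 36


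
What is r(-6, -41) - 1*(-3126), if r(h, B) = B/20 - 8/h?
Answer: 187517/60 ≈ 3125.3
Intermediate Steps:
r(h, B) = -8/h + B/20 (r(h, B) = B*(1/20) - 8/h = B/20 - 8/h = -8/h + B/20)
r(-6, -41) - 1*(-3126) = (-8/(-6) + (1/20)*(-41)) - 1*(-3126) = (-8*(-⅙) - 41/20) + 3126 = (4/3 - 41/20) + 3126 = -43/60 + 3126 = 187517/60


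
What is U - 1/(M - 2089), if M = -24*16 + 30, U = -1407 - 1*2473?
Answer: -9478839/2443 ≈ -3880.0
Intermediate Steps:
U = -3880 (U = -1407 - 2473 = -3880)
M = -354 (M = -384 + 30 = -354)
U - 1/(M - 2089) = -3880 - 1/(-354 - 2089) = -3880 - 1/(-2443) = -3880 - 1*(-1/2443) = -3880 + 1/2443 = -9478839/2443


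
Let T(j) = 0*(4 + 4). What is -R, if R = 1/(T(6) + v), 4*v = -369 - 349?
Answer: 2/359 ≈ 0.0055710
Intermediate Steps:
T(j) = 0 (T(j) = 0*8 = 0)
v = -359/2 (v = (-369 - 349)/4 = (¼)*(-718) = -359/2 ≈ -179.50)
R = -2/359 (R = 1/(0 - 359/2) = 1/(-359/2) = -2/359 ≈ -0.0055710)
-R = -1*(-2/359) = 2/359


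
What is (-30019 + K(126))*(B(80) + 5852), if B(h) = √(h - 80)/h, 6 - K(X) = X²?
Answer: -268542428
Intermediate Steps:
K(X) = 6 - X²
B(h) = √(-80 + h)/h
(-30019 + K(126))*(B(80) + 5852) = (-30019 + (6 - 1*126²))*(√(-80 + 80)/80 + 5852) = (-30019 + (6 - 1*15876))*(√0/80 + 5852) = (-30019 + (6 - 15876))*((1/80)*0 + 5852) = (-30019 - 15870)*(0 + 5852) = -45889*5852 = -268542428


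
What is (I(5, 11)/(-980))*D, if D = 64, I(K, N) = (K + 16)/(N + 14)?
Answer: -48/875 ≈ -0.054857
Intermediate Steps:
I(K, N) = (16 + K)/(14 + N)
(I(5, 11)/(-980))*D = (((16 + 5)/(14 + 11))/(-980))*64 = ((21/25)*(-1/980))*64 = -3/3500*64 = -48/875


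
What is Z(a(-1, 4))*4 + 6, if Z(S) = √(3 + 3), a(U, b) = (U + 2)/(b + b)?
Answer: 6 + 4*√6 ≈ 15.798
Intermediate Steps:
a(U, b) = (2 + U)/(2*b) (a(U, b) = (2 + U)/((2*b)) = (2 + U)*(1/(2*b)) = (2 + U)/(2*b))
Z(S) = √6
Z(a(-1, 4))*4 + 6 = √6*4 + 6 = 4*√6 + 6 = 6 + 4*√6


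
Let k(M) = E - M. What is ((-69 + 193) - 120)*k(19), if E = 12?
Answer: -28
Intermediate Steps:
k(M) = 12 - M
((-69 + 193) - 120)*k(19) = ((-69 + 193) - 120)*(12 - 1*19) = (124 - 120)*(12 - 19) = 4*(-7) = -28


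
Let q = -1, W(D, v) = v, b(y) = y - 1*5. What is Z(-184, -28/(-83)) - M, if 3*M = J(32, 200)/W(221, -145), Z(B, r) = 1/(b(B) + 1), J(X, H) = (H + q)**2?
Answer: 7444553/81780 ≈ 91.031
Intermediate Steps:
b(y) = -5 + y (b(y) = y - 5 = -5 + y)
J(X, H) = (-1 + H)**2 (J(X, H) = (H - 1)**2 = (-1 + H)**2)
Z(B, r) = 1/(-4 + B) (Z(B, r) = 1/((-5 + B) + 1) = 1/(-4 + B))
M = -39601/435 (M = ((-1 + 200)**2/(-145))/3 = (199**2*(-1/145))/3 = (39601*(-1/145))/3 = (1/3)*(-39601/145) = -39601/435 ≈ -91.037)
Z(-184, -28/(-83)) - M = 1/(-4 - 184) - 1*(-39601/435) = 1/(-188) + 39601/435 = -1/188 + 39601/435 = 7444553/81780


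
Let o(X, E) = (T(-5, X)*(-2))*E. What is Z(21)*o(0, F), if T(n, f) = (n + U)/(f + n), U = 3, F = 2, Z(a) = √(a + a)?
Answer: -8*√42/5 ≈ -10.369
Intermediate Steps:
Z(a) = √2*√a (Z(a) = √(2*a) = √2*√a)
T(n, f) = (3 + n)/(f + n) (T(n, f) = (n + 3)/(f + n) = (3 + n)/(f + n))
o(X, E) = 4*E/(-5 + X) (o(X, E) = (((3 - 5)/(X - 5))*(-2))*E = ((-2/(-5 + X))*(-2))*E = (-2/(-5 + X)*(-2))*E = (4/(-5 + X))*E = 4*E/(-5 + X))
Z(21)*o(0, F) = (√2*√21)*(4*2/(-5 + 0)) = √42*(4*2/(-5)) = √42*(4*2*(-⅕)) = √42*(-8/5) = -8*√42/5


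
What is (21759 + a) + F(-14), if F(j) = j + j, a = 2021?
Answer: 23752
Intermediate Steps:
F(j) = 2*j
(21759 + a) + F(-14) = (21759 + 2021) + 2*(-14) = 23780 - 28 = 23752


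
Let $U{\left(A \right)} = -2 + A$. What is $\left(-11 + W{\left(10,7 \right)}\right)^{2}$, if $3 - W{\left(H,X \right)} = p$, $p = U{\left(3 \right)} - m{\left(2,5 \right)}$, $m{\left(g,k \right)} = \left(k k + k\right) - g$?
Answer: $361$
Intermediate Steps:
$m{\left(g,k \right)} = k + k^{2} - g$ ($m{\left(g,k \right)} = \left(k^{2} + k\right) - g = \left(k + k^{2}\right) - g = k + k^{2} - g$)
$p = -27$ ($p = \left(-2 + 3\right) - \left(5 + 5^{2} - 2\right) = 1 - \left(5 + 25 - 2\right) = 1 - 28 = -27$)
$W{\left(H,X \right)} = 30$ ($W{\left(H,X \right)} = 3 - -27 = 3 + 27 = 30$)
$\left(-11 + W{\left(10,7 \right)}\right)^{2} = \left(-11 + 30\right)^{2} = 19^{2} = 361$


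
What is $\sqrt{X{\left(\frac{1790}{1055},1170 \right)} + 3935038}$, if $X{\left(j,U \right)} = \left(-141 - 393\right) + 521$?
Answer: $15 \sqrt{17489} \approx 1983.7$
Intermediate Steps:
$X{\left(j,U \right)} = -13$ ($X{\left(j,U \right)} = -534 + 521 = -13$)
$\sqrt{X{\left(\frac{1790}{1055},1170 \right)} + 3935038} = \sqrt{-13 + 3935038} = \sqrt{3935025} = 15 \sqrt{17489}$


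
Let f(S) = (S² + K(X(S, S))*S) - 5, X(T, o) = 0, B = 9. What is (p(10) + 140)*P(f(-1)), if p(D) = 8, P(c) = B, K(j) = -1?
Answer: 1332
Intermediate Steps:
f(S) = -5 + S² - S (f(S) = (S² - S) - 5 = -5 + S² - S)
P(c) = 9
(p(10) + 140)*P(f(-1)) = (8 + 140)*9 = 148*9 = 1332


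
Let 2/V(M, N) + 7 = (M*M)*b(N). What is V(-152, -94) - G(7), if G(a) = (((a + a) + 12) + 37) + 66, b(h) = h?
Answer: -280160009/2171783 ≈ -129.00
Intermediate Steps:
V(M, N) = 2/(-7 + N*M**2) (V(M, N) = 2/(-7 + (M*M)*N) = 2/(-7 + M**2*N) = 2/(-7 + N*M**2))
G(a) = 115 + 2*a (G(a) = ((2*a + 12) + 37) + 66 = ((12 + 2*a) + 37) + 66 = (49 + 2*a) + 66 = 115 + 2*a)
V(-152, -94) - G(7) = 2/(-7 - 94*(-152)**2) - (115 + 2*7) = 2/(-7 - 94*23104) - (115 + 14) = 2/(-7 - 2171776) - 1*129 = 2/(-2171783) - 129 = 2*(-1/2171783) - 129 = -2/2171783 - 129 = -280160009/2171783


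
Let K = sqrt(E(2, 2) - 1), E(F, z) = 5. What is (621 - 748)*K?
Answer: -254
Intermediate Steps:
K = 2 (K = sqrt(5 - 1) = sqrt(4) = 2)
(621 - 748)*K = (621 - 748)*2 = -127*2 = -254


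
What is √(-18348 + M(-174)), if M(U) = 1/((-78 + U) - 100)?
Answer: I*√142086934/88 ≈ 135.45*I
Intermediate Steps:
M(U) = 1/(-178 + U)
√(-18348 + M(-174)) = √(-18348 + 1/(-178 - 174)) = √(-18348 + 1/(-352)) = √(-18348 - 1/352) = √(-6458497/352) = I*√142086934/88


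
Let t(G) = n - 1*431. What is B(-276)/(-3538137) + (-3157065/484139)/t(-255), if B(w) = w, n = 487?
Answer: -3720881878507/31975068702136 ≈ -0.11637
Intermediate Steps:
t(G) = 56 (t(G) = 487 - 1*431 = 487 - 431 = 56)
B(-276)/(-3538137) + (-3157065/484139)/t(-255) = -276/(-3538137) - 3157065/484139/56 = -276*(-1/3538137) - 3157065*1/484139*(1/56) = 92/1179379 - 3157065/484139*1/56 = 92/1179379 - 3157065/27111784 = -3720881878507/31975068702136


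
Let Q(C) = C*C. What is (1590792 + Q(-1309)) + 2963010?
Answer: 6267283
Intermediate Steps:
Q(C) = C²
(1590792 + Q(-1309)) + 2963010 = (1590792 + (-1309)²) + 2963010 = (1590792 + 1713481) + 2963010 = 3304273 + 2963010 = 6267283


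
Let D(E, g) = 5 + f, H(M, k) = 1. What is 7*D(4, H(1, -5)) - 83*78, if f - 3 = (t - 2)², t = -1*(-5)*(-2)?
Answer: -5410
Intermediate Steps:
t = -10 (t = 5*(-2) = -10)
f = 147 (f = 3 + (-10 - 2)² = 3 + (-12)² = 3 + 144 = 147)
D(E, g) = 152 (D(E, g) = 5 + 147 = 152)
7*D(4, H(1, -5)) - 83*78 = 7*152 - 83*78 = 1064 - 6474 = -5410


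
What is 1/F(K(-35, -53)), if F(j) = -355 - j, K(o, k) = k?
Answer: -1/302 ≈ -0.0033113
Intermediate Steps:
1/F(K(-35, -53)) = 1/(-355 - 1*(-53)) = 1/(-355 + 53) = 1/(-302) = -1/302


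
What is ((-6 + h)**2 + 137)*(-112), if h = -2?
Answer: -22512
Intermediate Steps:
((-6 + h)**2 + 137)*(-112) = ((-6 - 2)**2 + 137)*(-112) = ((-8)**2 + 137)*(-112) = (64 + 137)*(-112) = 201*(-112) = -22512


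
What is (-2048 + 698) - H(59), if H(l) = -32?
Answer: -1318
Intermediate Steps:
(-2048 + 698) - H(59) = (-2048 + 698) - 1*(-32) = -1350 + 32 = -1318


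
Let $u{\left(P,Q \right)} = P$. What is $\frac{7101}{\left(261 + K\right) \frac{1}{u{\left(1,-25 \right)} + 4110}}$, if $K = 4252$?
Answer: $\frac{29192211}{4513} \approx 6468.5$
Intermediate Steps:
$\frac{7101}{\left(261 + K\right) \frac{1}{u{\left(1,-25 \right)} + 4110}} = \frac{7101}{\left(261 + 4252\right) \frac{1}{1 + 4110}} = \frac{7101}{4513 \cdot \frac{1}{4111}} = \frac{7101}{\frac{4513}{4111}} = 7101 \cdot \frac{4111}{4513} = \frac{29192211}{4513}$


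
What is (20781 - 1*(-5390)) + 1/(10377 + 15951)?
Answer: 689030089/26328 ≈ 26171.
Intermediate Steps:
(20781 - 1*(-5390)) + 1/(10377 + 15951) = (20781 + 5390) + 1/26328 = 26171 + 1/26328 = 689030089/26328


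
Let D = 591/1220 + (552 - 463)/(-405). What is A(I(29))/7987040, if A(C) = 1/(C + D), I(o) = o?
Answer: 4941/1154900026120 ≈ 4.2783e-9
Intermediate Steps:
D = 5231/19764 (D = 591*(1/1220) + 89*(-1/405) = 591/1220 - 89/405 = 5231/19764 ≈ 0.26467)
A(C) = 1/(5231/19764 + C) (A(C) = 1/(C + 5231/19764) = 1/(5231/19764 + C))
A(I(29))/7987040 = (19764/(5231 + 19764*29))/7987040 = (19764/(5231 + 573156))*(1/7987040) = (19764/578387)*(1/7987040) = 4941/1154900026120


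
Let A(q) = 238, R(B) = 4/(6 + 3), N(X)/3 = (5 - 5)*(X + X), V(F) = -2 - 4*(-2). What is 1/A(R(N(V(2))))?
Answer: 1/238 ≈ 0.0042017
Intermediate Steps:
V(F) = 6 (V(F) = -2 + 8 = 6)
N(X) = 0 (N(X) = 3*((5 - 5)*(X + X)) = 3*(0*(2*X)) = 3*0 = 0)
R(B) = 4/9
1/A(R(N(V(2)))) = 1/238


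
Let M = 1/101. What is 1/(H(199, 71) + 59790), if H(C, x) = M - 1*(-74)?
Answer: 101/6046265 ≈ 1.6705e-5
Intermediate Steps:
M = 1/101 ≈ 0.0099010
H(C, x) = 7475/101 (H(C, x) = 1/101 - 1*(-74) = 1/101 + 74 = 7475/101)
1/(H(199, 71) + 59790) = 1/(7475/101 + 59790) = 1/(6046265/101) = 101/6046265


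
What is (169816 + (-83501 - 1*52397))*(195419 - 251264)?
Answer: -1894150710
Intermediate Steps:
(169816 + (-83501 - 1*52397))*(195419 - 251264) = (169816 + (-83501 - 52397))*(-55845) = (169816 - 135898)*(-55845) = 33918*(-55845) = -1894150710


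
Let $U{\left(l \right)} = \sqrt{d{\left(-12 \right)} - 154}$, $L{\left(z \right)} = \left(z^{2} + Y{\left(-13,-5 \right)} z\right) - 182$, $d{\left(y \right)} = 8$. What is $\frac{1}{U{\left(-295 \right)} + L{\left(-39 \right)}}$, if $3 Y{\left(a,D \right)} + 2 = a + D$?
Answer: $\frac{1599}{2556947} - \frac{i \sqrt{146}}{2556947} \approx 0.00062536 - 4.7256 \cdot 10^{-6} i$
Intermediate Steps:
$Y{\left(a,D \right)} = - \frac{2}{3} + \frac{D}{3} + \frac{a}{3}$ ($Y{\left(a,D \right)} = - \frac{2}{3} + \frac{a + D}{3} = - \frac{2}{3} + \frac{D + a}{3} = - \frac{2}{3} + \left(\frac{D}{3} + \frac{a}{3}\right) = - \frac{2}{3} + \frac{D}{3} + \frac{a}{3}$)
$L{\left(z \right)} = -182 + z^{2} - \frac{20 z}{3}$ ($L{\left(z \right)} = \left(z^{2} + \left(- \frac{2}{3} + \frac{1}{3} \left(-5\right) + \frac{1}{3} \left(-13\right)\right) z\right) - 182 = \left(z^{2} + \left(- \frac{2}{3} - \frac{5}{3} - \frac{13}{3}\right) z\right) - 182 = \left(z^{2} - \frac{20 z}{3}\right) - 182 = -182 + z^{2} - \frac{20 z}{3}$)
$U{\left(l \right)} = i \sqrt{146}$ ($U{\left(l \right)} = \sqrt{8 - 154} = \sqrt{-146} = i \sqrt{146}$)
$\frac{1}{U{\left(-295 \right)} + L{\left(-39 \right)}} = \frac{1}{i \sqrt{146} - \left(-78 - 1521\right)} = \frac{1}{i \sqrt{146} + \left(-182 + 1521 + 260\right)} = \frac{1}{i \sqrt{146} + 1599} = \frac{1}{1599 + i \sqrt{146}}$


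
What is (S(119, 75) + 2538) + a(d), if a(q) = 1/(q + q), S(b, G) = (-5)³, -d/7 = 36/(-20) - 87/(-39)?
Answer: 945831/392 ≈ 2412.8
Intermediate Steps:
d = -196/65 (d = -7*(36/(-20) - 87/(-39)) = -7*(36*(-1/20) - 87*(-1/39)) = -7*(-9/5 + 29/13) = -7*28/65 = -196/65 ≈ -3.0154)
S(b, G) = -125
a(q) = 1/(2*q)
(S(119, 75) + 2538) + a(d) = (-125 + 2538) + 1/(2*(-196/65)) = 2413 + (½)*(-65/196) = 2413 - 65/392 = 945831/392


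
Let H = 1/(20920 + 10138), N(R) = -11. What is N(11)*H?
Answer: -11/31058 ≈ -0.00035418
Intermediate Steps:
H = 1/31058 ≈ 3.2198e-5
N(11)*H = -11*1/31058 = -11/31058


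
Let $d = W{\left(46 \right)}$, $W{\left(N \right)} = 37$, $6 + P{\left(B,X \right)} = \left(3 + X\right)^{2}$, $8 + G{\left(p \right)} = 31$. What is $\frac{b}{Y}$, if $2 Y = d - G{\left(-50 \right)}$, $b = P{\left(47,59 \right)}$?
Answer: $\frac{3838}{7} \approx 548.29$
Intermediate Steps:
$G{\left(p \right)} = 23$ ($G{\left(p \right)} = -8 + 31 = 23$)
$P{\left(B,X \right)} = -6 + \left(3 + X\right)^{2}$
$d = 37$
$b = 3838$ ($b = -6 + \left(3 + 59\right)^{2} = -6 + 62^{2} = -6 + 3844 = 3838$)
$Y = 7$ ($Y = \frac{37 - 23}{2} = \frac{1}{2} \cdot 14 = 7$)
$\frac{b}{Y} = \frac{3838}{7}$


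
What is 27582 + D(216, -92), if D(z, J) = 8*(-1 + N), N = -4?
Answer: 27542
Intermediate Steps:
D(z, J) = -40 (D(z, J) = 8*(-1 - 4) = 8*(-5) = -40)
27582 + D(216, -92) = 27582 - 40 = 27542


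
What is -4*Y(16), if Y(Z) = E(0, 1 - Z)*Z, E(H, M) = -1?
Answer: 64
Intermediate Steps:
Y(Z) = -Z
-4*Y(16) = -(-4)*16 = -4*(-16) = 64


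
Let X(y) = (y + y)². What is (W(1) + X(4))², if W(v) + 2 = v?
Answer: 3969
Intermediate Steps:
X(y) = 4*y² (X(y) = (2*y)² = 4*y²)
W(v) = -2 + v
(W(1) + X(4))² = ((-2 + 1) + 4*4²)² = (-1 + 4*16)² = (-1 + 64)² = 63² = 3969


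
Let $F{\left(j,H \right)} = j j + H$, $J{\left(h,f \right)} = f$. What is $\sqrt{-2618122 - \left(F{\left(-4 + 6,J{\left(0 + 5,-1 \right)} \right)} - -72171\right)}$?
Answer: $14 i \sqrt{13726} \approx 1640.2 i$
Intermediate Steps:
$F{\left(j,H \right)} = H + j^{2}$ ($F{\left(j,H \right)} = j^{2} + H = H + j^{2}$)
$\sqrt{-2618122 - \left(F{\left(-4 + 6,J{\left(0 + 5,-1 \right)} \right)} - -72171\right)} = \sqrt{-2618122 - \left(\left(-1 + \left(-4 + 6\right)^{2}\right) - -72171\right)} = \sqrt{-2618122 - \left(\left(-1 + 2^{2}\right) + 72171\right)} = \sqrt{-2618122 - \left(\left(-1 + 4\right) + 72171\right)} = \sqrt{-2618122 - \left(3 + 72171\right)} = \sqrt{-2618122 - 72174} = \sqrt{-2690296} = 14 i \sqrt{13726}$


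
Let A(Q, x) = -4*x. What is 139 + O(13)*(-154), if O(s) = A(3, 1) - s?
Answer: 2757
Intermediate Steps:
O(s) = -4 - s (O(s) = -4*1 - s = -4 - s)
139 + O(13)*(-154) = 139 + (-4 - 1*13)*(-154) = 139 + (-4 - 13)*(-154) = 139 - 17*(-154) = 139 + 2618 = 2757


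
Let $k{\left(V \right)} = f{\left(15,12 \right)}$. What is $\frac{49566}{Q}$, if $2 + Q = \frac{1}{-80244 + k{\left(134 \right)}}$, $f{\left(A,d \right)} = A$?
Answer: $- \frac{3976630614}{160459} \approx -24783.0$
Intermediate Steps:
$k{\left(V \right)} = 15$
$Q = - \frac{160459}{80229}$ ($Q = -2 + \frac{1}{-80244 + 15} = -2 + \frac{1}{-80229} = -2 - \frac{1}{80229} = - \frac{160459}{80229} \approx -2.0$)
$\frac{49566}{Q} = \frac{49566}{- \frac{160459}{80229}} = 49566 \left(- \frac{80229}{160459}\right) = - \frac{3976630614}{160459}$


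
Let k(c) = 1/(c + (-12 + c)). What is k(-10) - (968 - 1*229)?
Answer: -23649/32 ≈ -739.03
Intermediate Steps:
k(c) = 1/(-12 + 2*c)
k(-10) - (968 - 1*229) = 1/(2*(-6 - 10)) - (968 - 1*229) = (1/2)/(-16) - (968 - 229) = (1/2)*(-1/16) - 1*739 = -1/32 - 739 = -23649/32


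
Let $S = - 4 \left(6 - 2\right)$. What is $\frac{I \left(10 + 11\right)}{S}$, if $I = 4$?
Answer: $- \frac{21}{4} \approx -5.25$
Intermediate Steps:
$S = -16$ ($S = \left(-4\right) 4 = -16$)
$\frac{I \left(10 + 11\right)}{S} = \frac{4 \left(10 + 11\right)}{-16} = 4 \cdot 21 \left(- \frac{1}{16}\right) = 84 \left(- \frac{1}{16}\right) = - \frac{21}{4}$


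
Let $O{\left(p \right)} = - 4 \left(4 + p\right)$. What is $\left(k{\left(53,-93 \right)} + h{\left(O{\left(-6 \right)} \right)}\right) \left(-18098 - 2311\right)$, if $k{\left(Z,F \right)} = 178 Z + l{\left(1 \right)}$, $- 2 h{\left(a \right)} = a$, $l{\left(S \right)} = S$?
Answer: $-192477279$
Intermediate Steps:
$O{\left(p \right)} = -16 - 4 p$
$h{\left(a \right)} = - \frac{a}{2}$
$k{\left(Z,F \right)} = 1 + 178 Z$ ($k{\left(Z,F \right)} = 178 Z + 1 = 1 + 178 Z$)
$\left(k{\left(53,-93 \right)} + h{\left(O{\left(-6 \right)} \right)}\right) \left(-18098 - 2311\right) = \left(\left(1 + 178 \cdot 53\right) - \frac{-16 - -24}{2}\right) \left(-18098 - 2311\right) = \left(\left(1 + 9434\right) - \frac{-16 + 24}{2}\right) \left(-20409\right) = \left(9435 - 4\right) \left(-20409\right) = 9431 \left(-20409\right) = -192477279$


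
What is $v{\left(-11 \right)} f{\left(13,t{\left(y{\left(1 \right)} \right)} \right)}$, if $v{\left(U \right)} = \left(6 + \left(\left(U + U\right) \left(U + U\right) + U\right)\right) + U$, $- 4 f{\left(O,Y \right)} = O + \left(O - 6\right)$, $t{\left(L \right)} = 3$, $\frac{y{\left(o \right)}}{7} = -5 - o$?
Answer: $-2340$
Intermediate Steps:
$y{\left(o \right)} = -35 - 7 o$ ($y{\left(o \right)} = 7 \left(-5 - o\right) = -35 - 7 o$)
$f{\left(O,Y \right)} = \frac{3}{2} - \frac{O}{2}$ ($f{\left(O,Y \right)} = - \frac{O + \left(O - 6\right)}{4} = - \frac{O + \left(-6 + O\right)}{4} = - \frac{-6 + 2 O}{4} = \frac{3}{2} - \frac{O}{2}$)
$v{\left(U \right)} = 6 + 2 U + 4 U^{2}$ ($v{\left(U \right)} = \left(6 + \left(2 U 2 U + U\right)\right) + U = \left(6 + \left(4 U^{2} + U\right)\right) + U = \left(6 + \left(U + 4 U^{2}\right)\right) + U = \left(6 + U + 4 U^{2}\right) + U = 6 + 2 U + 4 U^{2}$)
$v{\left(-11 \right)} f{\left(13,t{\left(y{\left(1 \right)} \right)} \right)} = \left(6 + 2 \left(-11\right) + 4 \left(-11\right)^{2}\right) \left(\frac{3}{2} - \frac{13}{2}\right) = \left(6 - 22 + 4 \cdot 121\right) \left(\frac{3}{2} - \frac{13}{2}\right) = \left(6 - 22 + 484\right) \left(-5\right) = 468 \left(-5\right) = -2340$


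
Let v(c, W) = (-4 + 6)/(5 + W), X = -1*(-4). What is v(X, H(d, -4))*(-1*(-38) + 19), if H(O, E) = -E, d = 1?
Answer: 38/3 ≈ 12.667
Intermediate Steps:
X = 4
v(c, W) = 2/(5 + W)
v(X, H(d, -4))*(-1*(-38) + 19) = (2/(5 - 1*(-4)))*(-1*(-38) + 19) = (2/(5 + 4))*(38 + 19) = (2/9)*57 = 38/3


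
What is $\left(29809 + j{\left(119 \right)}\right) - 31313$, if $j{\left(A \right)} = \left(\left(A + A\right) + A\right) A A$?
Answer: $5053973$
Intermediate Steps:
$j{\left(A \right)} = 3 A^{3}$ ($j{\left(A \right)} = \left(2 A + A\right) A A = 3 A A A = 3 A^{2} A = 3 A^{3}$)
$\left(29809 + j{\left(119 \right)}\right) - 31313 = \left(29809 + 3 \cdot 119^{3}\right) - 31313 = \left(29809 + 3 \cdot 1685159\right) - 31313 = \left(29809 + 5055477\right) - 31313 = 5085286 - 31313 = 5053973$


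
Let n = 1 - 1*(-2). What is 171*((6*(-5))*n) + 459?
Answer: -14931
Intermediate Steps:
n = 3 (n = 1 + 2 = 3)
171*((6*(-5))*n) + 459 = 171*((6*(-5))*3) + 459 = 171*(-30*3) + 459 = 171*(-90) + 459 = -15390 + 459 = -14931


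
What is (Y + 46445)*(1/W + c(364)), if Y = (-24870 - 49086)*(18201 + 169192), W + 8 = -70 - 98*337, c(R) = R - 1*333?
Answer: -14222209320066649/33104 ≈ -4.2962e+11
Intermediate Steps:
c(R) = -333 + R (c(R) = R - 333 = -333 + R)
W = -33104 (W = -8 + (-70 - 98*337) = -8 + (-70 - 33026) = -8 - 33096 = -33104)
Y = -13858836708 (Y = -73956*187393 = -13858836708)
(Y + 46445)*(1/W + c(364)) = (-13858836708 + 46445)*(1/(-33104) + (-333 + 364)) = -13858790263*(-1/33104 + 31) = -13858790263*1026223/33104 = -14222209320066649/33104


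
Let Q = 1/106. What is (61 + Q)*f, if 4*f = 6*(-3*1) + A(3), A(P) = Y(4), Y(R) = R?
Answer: -45269/212 ≈ -213.53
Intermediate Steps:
Q = 1/106 ≈ 0.0094340
A(P) = 4
f = -7/2 (f = (6*(-3*1) + 4)/4 = (6*(-3) + 4)/4 = (-18 + 4)/4 = (1/4)*(-14) = -7/2 ≈ -3.5000)
(61 + Q)*f = (61 + 1/106)*(-7/2) = (6467/106)*(-7/2) = -45269/212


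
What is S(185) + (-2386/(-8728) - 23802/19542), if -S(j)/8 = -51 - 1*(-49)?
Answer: 213990381/14213548 ≈ 15.055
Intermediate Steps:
S(j) = 16 (S(j) = -8*(-51 - 1*(-49)) = -8*(-51 + 49) = -8*(-2) = 16)
S(185) + (-2386/(-8728) - 23802/19542) = 16 + (-2386/(-8728) - 23802/19542) = 16 + (-2386*(-1/8728) - 23802*1/19542) = 16 + (1193/4364 - 3967/3257) = 16 - 13426387/14213548 = 213990381/14213548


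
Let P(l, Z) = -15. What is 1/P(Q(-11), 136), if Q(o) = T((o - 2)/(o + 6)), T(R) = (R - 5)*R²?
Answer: -1/15 ≈ -0.066667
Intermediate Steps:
T(R) = R²*(-5 + R) (T(R) = (-5 + R)*R² = R²*(-5 + R))
Q(o) = (-2 + o)²*(-5 + (-2 + o)/(6 + o))/(6 + o)² (Q(o) = ((o - 2)/(o + 6))²*(-5 + (o - 2)/(o + 6)) = ((-2 + o)/(6 + o))²*(-5 + (-2 + o)/(6 + o)) = ((-2 + o)²/(6 + o)²)*(-5 + (-2 + o)/(6 + o)) = (-2 + o)²*(-5 + (-2 + o)/(6 + o))/(6 + o)²)
1/P(Q(-11), 136) = 1/(-15) = -1/15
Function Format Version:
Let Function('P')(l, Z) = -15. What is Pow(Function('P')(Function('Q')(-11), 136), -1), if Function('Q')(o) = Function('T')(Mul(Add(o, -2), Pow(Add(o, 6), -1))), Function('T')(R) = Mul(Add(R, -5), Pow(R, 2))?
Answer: Rational(-1, 15) ≈ -0.066667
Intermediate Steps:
Function('T')(R) = Mul(Pow(R, 2), Add(-5, R)) (Function('T')(R) = Mul(Add(-5, R), Pow(R, 2)) = Mul(Pow(R, 2), Add(-5, R)))
Function('Q')(o) = Mul(Pow(Add(-2, o), 2), Pow(Add(6, o), -2), Add(-5, Mul(Pow(Add(6, o), -1), Add(-2, o)))) (Function('Q')(o) = Mul(Pow(Mul(Add(o, -2), Pow(Add(o, 6), -1)), 2), Add(-5, Mul(Add(o, -2), Pow(Add(o, 6), -1)))) = Mul(Pow(Mul(Add(-2, o), Pow(Add(6, o), -1)), 2), Add(-5, Mul(Add(-2, o), Pow(Add(6, o), -1)))) = Mul(Pow(Mul(Pow(Add(6, o), -1), Add(-2, o)), 2), Add(-5, Mul(Pow(Add(6, o), -1), Add(-2, o)))) = Mul(Mul(Pow(Add(-2, o), 2), Pow(Add(6, o), -2)), Add(-5, Mul(Pow(Add(6, o), -1), Add(-2, o)))) = Mul(Pow(Add(-2, o), 2), Pow(Add(6, o), -2), Add(-5, Mul(Pow(Add(6, o), -1), Add(-2, o)))))
Pow(Function('P')(Function('Q')(-11), 136), -1) = Pow(-15, -1) = Rational(-1, 15)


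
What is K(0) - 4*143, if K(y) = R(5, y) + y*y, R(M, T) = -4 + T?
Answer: -576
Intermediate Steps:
K(y) = -4 + y + y² (K(y) = (-4 + y) + y*y = (-4 + y) + y² = -4 + y + y²)
K(0) - 4*143 = (-4 + 0 + 0²) - 4*143 = (-4 + 0 + 0) - 572 = -4 - 572 = -576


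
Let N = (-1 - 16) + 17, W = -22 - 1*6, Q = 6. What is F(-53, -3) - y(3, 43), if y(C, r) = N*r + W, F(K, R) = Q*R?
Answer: 10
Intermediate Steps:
W = -28 (W = -22 - 6 = -28)
N = 0 (N = -17 + 17 = 0)
F(K, R) = 6*R
y(C, r) = -28 (y(C, r) = 0*r - 28 = 0 - 28 = -28)
F(-53, -3) - y(3, 43) = 6*(-3) - 1*(-28) = -18 + 28 = 10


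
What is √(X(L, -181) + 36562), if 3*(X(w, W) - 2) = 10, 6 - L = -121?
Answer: √329106/3 ≈ 191.23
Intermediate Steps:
L = 127 (L = 6 - 1*(-121) = 6 + 121 = 127)
X(w, W) = 16/3 (X(w, W) = 2 + (⅓)*10 = 2 + 10/3 = 16/3)
√(X(L, -181) + 36562) = √(16/3 + 36562) = √(109702/3) = √329106/3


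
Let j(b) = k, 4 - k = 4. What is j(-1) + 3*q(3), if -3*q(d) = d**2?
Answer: -9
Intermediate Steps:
q(d) = -d**2/3
k = 0 (k = 4 - 1*4 = 4 - 4 = 0)
j(b) = 0
j(-1) + 3*q(3) = 0 + 3*(-1/3*3**2) = 0 + 3*(-1/3*9) = 0 + 3*(-3) = 0 - 9 = -9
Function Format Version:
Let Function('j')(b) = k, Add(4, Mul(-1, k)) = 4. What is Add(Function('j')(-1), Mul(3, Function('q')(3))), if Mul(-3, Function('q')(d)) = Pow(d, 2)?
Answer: -9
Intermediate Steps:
Function('q')(d) = Mul(Rational(-1, 3), Pow(d, 2))
k = 0 (k = Add(4, Mul(-1, 4)) = Add(4, -4) = 0)
Function('j')(b) = 0
Add(Function('j')(-1), Mul(3, Function('q')(3))) = Add(0, Mul(3, Mul(Rational(-1, 3), Pow(3, 2)))) = Add(0, Mul(3, Mul(Rational(-1, 3), 9))) = Add(0, Mul(3, -3)) = Add(0, -9) = -9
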